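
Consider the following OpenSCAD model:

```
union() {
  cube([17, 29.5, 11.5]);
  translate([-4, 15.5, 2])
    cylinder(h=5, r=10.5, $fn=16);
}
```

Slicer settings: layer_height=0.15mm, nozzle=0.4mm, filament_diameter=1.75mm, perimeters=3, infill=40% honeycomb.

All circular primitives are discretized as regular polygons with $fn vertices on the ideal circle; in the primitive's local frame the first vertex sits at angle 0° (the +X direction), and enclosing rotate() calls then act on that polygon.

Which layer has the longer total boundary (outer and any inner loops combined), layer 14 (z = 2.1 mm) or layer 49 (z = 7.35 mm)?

layer 14 (z = 2.1 mm)

Layer 14 (z = 2.1): the cube (footprint 17×29.5) is included at this height (perimeter 93.00 mm); the r=10.5 cylinder at (-4, 15.5) gives a regular 16-gon of circumradius 10.5 (constant along its height) (perimeter = 2·16·10.500·sin(180°/16) = 65.55 mm); Combining (union): the regions partially overlap (shared area 87.95 mm²), so the edge portions inside another operand are dropped and the merged outline is re-measured after clipping — boundary = 114.52 mm. So its perimeter = 114.52 mm. Layer 49 (z = 7.35): the cube (footprint 17×29.5) is included at this height (perimeter 93.00 mm); the cylinder at (-4, 15.5) does not reach this height (z outside [2, 7]); Taking the union: only the 17×29.5 cube is present, so the union is just that shape — boundary = 93.00 mm. So its perimeter = 93.00 mm. Layer 14 is larger (114.52 vs 93.00 mm).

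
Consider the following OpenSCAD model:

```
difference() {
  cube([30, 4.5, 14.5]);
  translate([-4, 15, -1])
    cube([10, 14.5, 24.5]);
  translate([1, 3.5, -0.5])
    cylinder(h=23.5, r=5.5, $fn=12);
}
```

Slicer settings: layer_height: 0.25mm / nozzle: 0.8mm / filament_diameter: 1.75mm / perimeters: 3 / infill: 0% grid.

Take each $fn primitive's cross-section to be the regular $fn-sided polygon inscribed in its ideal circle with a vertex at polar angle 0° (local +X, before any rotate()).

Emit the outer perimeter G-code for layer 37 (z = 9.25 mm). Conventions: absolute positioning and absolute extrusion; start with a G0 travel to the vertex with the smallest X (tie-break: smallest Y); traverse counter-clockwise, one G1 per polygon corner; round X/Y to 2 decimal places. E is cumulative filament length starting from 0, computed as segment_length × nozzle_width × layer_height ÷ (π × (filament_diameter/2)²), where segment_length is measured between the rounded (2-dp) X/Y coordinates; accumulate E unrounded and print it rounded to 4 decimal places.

G0 X5.01 Y0.00 Z9.25
G1 X30.00 Y0.00 E2.0779
G1 X30.00 Y4.50 E2.4521
G1 X6.23 Y4.50 E4.4286
G1 X6.50 Y3.50 E4.5147
G1 X5.76 Y0.75 E4.7515
G1 X5.01 Y0.00 E4.8397

At z = 9.25 mm: the cube (footprint 30×4.5) is included at this height; the 10×14.5 cube at (-4, 15) contributes its full rectangle; the cylinder at (1, 3.5): section is a regular 12-gon, circumradius r=5.5; After the difference (first − rest): starting from the 30×4.5 cube, the 10×14.5 cube at (-4, 15) misses the remaining region (no effect); the r=5.5 cylinder at (1, 3.5) partially overlaps it — only the 27.27 mm² overlap (of its 90.75 mm²) is removed, clipping the outline — 1 connected region. The outline is a single polygon with 6 vertices. Extrusion per mm of travel: 0.8 × 0.25 / (π × 0.875²) = 0.083150. Accumulating E over each segment gives final E = 4.8397.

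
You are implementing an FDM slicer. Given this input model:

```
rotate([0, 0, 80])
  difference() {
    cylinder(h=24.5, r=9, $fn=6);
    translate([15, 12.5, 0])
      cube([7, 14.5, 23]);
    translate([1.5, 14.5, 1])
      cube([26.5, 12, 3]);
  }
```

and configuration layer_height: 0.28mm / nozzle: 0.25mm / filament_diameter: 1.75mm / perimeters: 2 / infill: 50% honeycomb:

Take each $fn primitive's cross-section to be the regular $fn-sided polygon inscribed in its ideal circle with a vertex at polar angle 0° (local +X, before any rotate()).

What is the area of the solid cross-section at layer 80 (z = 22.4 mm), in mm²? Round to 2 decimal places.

210.44 mm²

At z = 22.4 mm: the cylinder: section is a regular 6-gon, circumradius r=9 (area = (6/2)·9.000²·sin(360°/6) = 210.44 mm²); the cube at (15, 12.5) is present — its section is the full 7×14.5 rectangle (area 101.50 mm²); the cube at (1.5, 14.5) is absent (z outside [1, 4]); After the difference (first − rest): starting from the r=9 cylinder (210.44 mm²), the 7×14.5 cube at (15, 12.5) misses the remaining region (no effect) — area = 210.44 mm²; (whole slice rotated 80° about Z — lengths, areas and connectivity unchanged). Overall, the cross-section is a single solid region. Net area = 210.44 mm².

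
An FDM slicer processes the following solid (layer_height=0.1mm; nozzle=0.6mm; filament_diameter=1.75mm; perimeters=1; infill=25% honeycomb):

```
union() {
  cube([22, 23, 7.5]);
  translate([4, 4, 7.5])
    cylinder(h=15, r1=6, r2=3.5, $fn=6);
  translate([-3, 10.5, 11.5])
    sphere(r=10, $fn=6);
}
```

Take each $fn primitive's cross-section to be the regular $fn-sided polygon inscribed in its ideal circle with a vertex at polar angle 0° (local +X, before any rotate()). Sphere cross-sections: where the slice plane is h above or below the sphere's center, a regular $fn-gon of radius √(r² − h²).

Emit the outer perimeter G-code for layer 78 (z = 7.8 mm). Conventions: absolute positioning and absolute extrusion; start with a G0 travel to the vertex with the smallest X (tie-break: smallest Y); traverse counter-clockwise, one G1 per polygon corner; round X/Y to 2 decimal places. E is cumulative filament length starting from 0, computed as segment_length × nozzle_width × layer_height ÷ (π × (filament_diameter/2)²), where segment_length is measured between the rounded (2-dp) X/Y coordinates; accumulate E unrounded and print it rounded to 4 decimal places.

G0 X-12.29 Y10.50 Z7.80
G1 X-7.65 Y2.45 E0.2318
G1 X-1.06 Y2.45 E0.3962
G1 X1.02 Y-1.15 E0.4999
G1 X6.98 Y-1.15 E0.6486
G1 X9.95 Y4.00 E0.7969
G1 X6.98 Y9.15 E0.9452
G1 X5.51 Y9.15 E0.9818
G1 X6.29 Y10.50 E1.0207
G1 X1.65 Y18.55 E1.2525
G1 X-7.65 Y18.55 E1.4845
G1 X-12.29 Y10.50 E1.7163

At z = 7.8 mm: the cube is not intersected at this z (z outside [0, 7.5]); the cone at (4, 4) contributes a regular 6-gon of circumradius 5.950 (interpolated between r1=6 and r2=3.5 at t=0.020); the r=10 sphere at (-3, 10.5) contributes a regular 6-gon of circumradius √(10²−3.7²) = 9.290; Combining (union): the regions partially overlap (shared area 28.68 mm²), so overlapping operands fuse into one piece — 1 connected region. The outline is a single polygon with 11 vertices. Extrusion per mm of travel: 0.6 × 0.1 / (π × 0.875²) = 0.024945. Accumulating E over each segment gives final E = 1.7163.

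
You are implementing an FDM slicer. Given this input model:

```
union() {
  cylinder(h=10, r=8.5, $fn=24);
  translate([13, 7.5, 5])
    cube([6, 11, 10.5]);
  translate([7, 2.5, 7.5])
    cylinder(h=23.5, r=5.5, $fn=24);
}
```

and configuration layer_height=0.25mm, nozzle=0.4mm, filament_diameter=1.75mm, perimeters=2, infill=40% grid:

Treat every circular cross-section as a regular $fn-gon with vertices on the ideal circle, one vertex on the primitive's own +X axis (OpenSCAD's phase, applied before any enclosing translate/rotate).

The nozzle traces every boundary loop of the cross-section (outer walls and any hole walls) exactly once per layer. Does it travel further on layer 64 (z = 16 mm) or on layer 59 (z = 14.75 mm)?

layer 59 (z = 14.75 mm)

Layer 64 (z = 16): the cylinder is absent (z outside [0, 10]); the cube at (13, 7.5) does not reach this height (z outside [5, 15.5]); the cylinder at (7, 2.5): section is a regular 24-gon, circumradius r=5.5 (perimeter = 2·24·5.500·sin(180°/24) = 34.46 mm); Combining (union): only the r=5.5 cylinder at (7, 2.5) is present, so the union is just that shape — boundary = 34.46 mm. So its perimeter = 34.46 mm. Layer 59 (z = 14.75): the cylinder is absent (z outside [0, 10]); the cube at (13, 7.5) (footprint 6×11) is included at this height (perimeter 34.00 mm); the cylinder at (7, 2.5): section is a regular 24-gon, circumradius r=5.5 (perimeter = 2·24·5.500·sin(180°/24) = 34.46 mm); Merging all regions: the 2 present regions are separate (no shared area or edge), so areas and boundary lengths simply add and each stays a separate island — boundary = 68.46 mm. So its perimeter = 68.46 mm. Layer 59 is larger (68.46 vs 34.46 mm).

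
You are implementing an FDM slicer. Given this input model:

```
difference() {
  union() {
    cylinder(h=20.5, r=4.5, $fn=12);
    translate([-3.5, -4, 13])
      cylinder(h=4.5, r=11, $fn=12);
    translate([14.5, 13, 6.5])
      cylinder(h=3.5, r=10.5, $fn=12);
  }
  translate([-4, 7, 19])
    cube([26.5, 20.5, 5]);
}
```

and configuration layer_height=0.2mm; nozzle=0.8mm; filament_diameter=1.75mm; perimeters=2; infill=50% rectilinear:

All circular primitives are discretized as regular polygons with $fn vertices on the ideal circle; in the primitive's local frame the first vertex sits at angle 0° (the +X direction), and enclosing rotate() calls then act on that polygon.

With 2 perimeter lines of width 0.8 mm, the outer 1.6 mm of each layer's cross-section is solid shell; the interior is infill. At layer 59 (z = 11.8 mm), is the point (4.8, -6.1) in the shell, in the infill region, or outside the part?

outside

At z = 11.8 mm: the r=4.5 cylinder gives a regular 12-gon of circumradius 4.5 (constant along its height); the cylinder at (-3.5, -4) is absent (z outside [13, 17.5]); the cylinder at (14.5, 13) is not intersected at this z (z outside [6.5, 10]); Combining (union): only the r=4.5 cylinder is present, so the union is just that shape — 1 connected region; the cube at (-4, 7) is absent (z outside [19, 24]); Subtracting the remaining from the first: none of the subtracted shapes is present at this height, so that combined region is unchanged — 1 connected region. Overall, the cross-section is a single solid region. The nearest boundary edge runs (2.25, -3.90)→(3.90, -2.25); distance from the point to it = 3.36 mm. The point is not inside any of the regions above, so it lies outside the cross-section (3.36 mm from the nearest boundary).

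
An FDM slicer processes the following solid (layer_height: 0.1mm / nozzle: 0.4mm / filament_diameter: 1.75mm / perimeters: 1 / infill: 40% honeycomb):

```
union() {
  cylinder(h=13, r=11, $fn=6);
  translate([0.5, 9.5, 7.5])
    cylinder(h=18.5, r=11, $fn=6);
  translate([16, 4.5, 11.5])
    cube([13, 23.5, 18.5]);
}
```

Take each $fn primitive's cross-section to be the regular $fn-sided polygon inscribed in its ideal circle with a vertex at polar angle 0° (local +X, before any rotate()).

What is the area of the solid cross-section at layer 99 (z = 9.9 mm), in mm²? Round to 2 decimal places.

497.53 mm²

At z = 9.9 mm: the cylinder: section is a regular 6-gon, circumradius r=11 (area = (6/2)·11.000²·sin(360°/6) = 314.37 mm²); the cylinder at (0.5, 9.5): section is a regular 6-gon, circumradius r=11 (area = (6/2)·11.000²·sin(360°/6) = 314.37 mm²); the cube at (16, 4.5) is not intersected at this z (z outside [11.5, 30]); Taking the union: the regions partially overlap — summed areas 628.73 mm² minus the doubly-counted overlap 131.20 mm² gives 497.53 mm² — area = 497.53 mm². Overall, the cross-section is a single solid region. Net area = 497.53 mm².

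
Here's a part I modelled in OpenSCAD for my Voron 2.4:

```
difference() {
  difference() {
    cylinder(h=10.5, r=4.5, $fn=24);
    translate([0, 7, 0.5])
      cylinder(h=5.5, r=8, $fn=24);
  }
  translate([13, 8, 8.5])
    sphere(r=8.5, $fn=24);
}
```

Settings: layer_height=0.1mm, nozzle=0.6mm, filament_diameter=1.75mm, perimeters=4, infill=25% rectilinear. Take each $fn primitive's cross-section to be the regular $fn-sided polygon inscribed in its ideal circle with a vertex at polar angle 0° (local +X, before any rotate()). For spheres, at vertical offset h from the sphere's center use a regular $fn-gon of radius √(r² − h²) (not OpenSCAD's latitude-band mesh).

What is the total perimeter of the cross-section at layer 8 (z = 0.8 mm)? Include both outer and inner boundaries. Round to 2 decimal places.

24.41 mm

At z = 0.8 mm: the r=4.5 cylinder contributes a regular 24-gon of circumradius 4.5 (perimeter = 2·24·4.500·sin(180°/24) = 28.19 mm); the r=8 cylinder at (0, 7) contributes a regular 24-gon of circumradius 8 (perimeter = 2·24·8.000·sin(180°/24) = 50.12 mm); After the difference (first − rest): starting from the r=4.5 cylinder, the r=8 cylinder at (0, 7) partially overlaps it — only the 36.05 mm² overlap (of its 198.77 mm²) is removed, clipping the outline — boundary = 24.41 mm; the r=8.5 sphere at (13, 8) slices to a regular 24-gon of circumradius 3.600 (√(r²−h²) with h=7.7 from center) (perimeter = 2·24·3.600·sin(180°/24) = 22.55 mm); Subtracting the remaining from the first: starting from that combined region, the r=8.5 sphere at (13, 8) misses the remaining region (no effect) — boundary = 24.41 mm. Overall, the cross-section is a single solid region. Total boundary length (outer) = 24.41 mm.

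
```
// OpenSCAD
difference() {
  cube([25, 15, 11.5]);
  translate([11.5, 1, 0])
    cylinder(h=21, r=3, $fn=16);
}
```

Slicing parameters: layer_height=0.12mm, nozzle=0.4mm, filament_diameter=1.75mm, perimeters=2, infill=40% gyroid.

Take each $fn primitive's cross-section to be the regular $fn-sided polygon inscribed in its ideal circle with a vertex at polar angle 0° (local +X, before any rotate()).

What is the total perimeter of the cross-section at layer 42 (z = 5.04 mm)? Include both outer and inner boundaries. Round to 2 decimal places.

85.80 mm

At z = 5.04 mm: the 25×15 cube contributes its full rectangle (perimeter 80.00 mm); the r=3 cylinder at (11.5, 1) gives a regular 16-gon of circumradius 3 (constant along its height) (perimeter = 2·16·3.000·sin(180°/16) = 18.73 mm); Taking the first minus the rest: starting from the 25×15 cube, the r=3 cylinder at (11.5, 1) partially overlaps it — only the 19.58 mm² overlap (of its 27.55 mm²) is removed, clipping the outline — boundary = 85.80 mm. Overall, the cross-section is a single solid region. Total boundary length (outer) = 85.80 mm.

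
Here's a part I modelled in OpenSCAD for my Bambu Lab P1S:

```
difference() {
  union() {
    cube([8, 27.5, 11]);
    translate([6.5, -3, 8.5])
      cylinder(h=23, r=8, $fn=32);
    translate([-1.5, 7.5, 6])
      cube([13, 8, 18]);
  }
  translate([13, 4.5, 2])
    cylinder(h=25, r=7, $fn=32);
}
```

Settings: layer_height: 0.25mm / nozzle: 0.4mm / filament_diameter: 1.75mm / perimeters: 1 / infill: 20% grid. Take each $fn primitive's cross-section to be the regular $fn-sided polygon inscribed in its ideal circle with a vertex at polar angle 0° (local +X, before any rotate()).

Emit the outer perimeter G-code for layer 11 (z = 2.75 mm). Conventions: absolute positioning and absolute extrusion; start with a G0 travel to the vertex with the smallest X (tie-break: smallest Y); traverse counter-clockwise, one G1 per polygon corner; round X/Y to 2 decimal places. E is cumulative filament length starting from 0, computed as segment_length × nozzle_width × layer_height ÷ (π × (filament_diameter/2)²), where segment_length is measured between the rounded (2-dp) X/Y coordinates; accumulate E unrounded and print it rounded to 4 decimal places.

G0 X0.00 Y0.00 Z2.75
G1 X7.68 Y0.00 E0.3193
G1 X7.18 Y0.61 E0.3521
G1 X6.53 Y1.82 E0.4092
G1 X6.13 Y3.13 E0.4661
G1 X6.00 Y4.50 E0.5234
G1 X6.13 Y5.87 E0.5806
G1 X6.53 Y7.18 E0.6375
G1 X7.18 Y8.39 E0.6946
G1 X8.00 Y9.39 E0.7484
G1 X8.00 Y27.50 E1.5013
G1 X0.00 Y27.50 E1.8339
G1 X0.00 Y0.00 E2.9772

At z = 2.75 mm: the 8×27.5 cube contributes its full rectangle; the cylinder at (6.5, -3) is not intersected at this z (z outside [8.5, 31.5]); the cube at (-1.5, 7.5) is not intersected at this z (z outside [6, 24]); Taking the union: only the 8×27.5 cube is present, so the union is just that shape — 1 connected region; the r=7 cylinder at (13, 4.5) gives a regular 32-gon of circumradius 7 (constant along its height); Subtracting the remaining from the first: starting from the result so far, the r=7 cylinder at (13, 4.5) partially overlaps it — only the 13.18 mm² overlap (of its 152.95 mm²) is removed, clipping the outline — 1 connected region. The outline is a single polygon with 12 vertices. Extrusion per mm of travel: 0.4 × 0.25 / (π × 0.875²) = 0.041575. Accumulating E over each segment gives final E = 2.9772.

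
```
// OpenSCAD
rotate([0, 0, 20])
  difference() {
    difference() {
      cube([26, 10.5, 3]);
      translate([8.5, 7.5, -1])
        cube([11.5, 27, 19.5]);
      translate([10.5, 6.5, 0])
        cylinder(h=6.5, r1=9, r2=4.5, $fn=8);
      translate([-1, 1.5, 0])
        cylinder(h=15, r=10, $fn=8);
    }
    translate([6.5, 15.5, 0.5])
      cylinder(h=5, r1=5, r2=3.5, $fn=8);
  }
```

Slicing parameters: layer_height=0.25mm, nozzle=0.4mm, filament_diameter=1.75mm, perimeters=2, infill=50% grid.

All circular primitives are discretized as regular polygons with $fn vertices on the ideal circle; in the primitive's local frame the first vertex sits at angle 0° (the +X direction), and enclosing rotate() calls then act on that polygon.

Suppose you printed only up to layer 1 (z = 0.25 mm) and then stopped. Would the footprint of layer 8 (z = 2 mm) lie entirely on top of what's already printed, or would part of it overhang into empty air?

part overhangs

Compare the two slices. At z = 0.25: the cube is present — its section is the full 26×10.5 rectangle (area 273.00 mm²); the cube at (8.5, 7.5) (footprint 11.5×27) is included at this height (area 310.50 mm²); the cone at (10.5, 6.5) (r1=9→r2=4.5) has section circumradius 8.827 here — a regular 8-gon (area = (8/2)·8.827²·sin(360°/8) = 220.38 mm²); the r=10 cylinder at (-1, 1.5) contributes a regular 8-gon of circumradius 10 (area = (8/2)·10.000²·sin(360°/8) = 282.84 mm²); Subtracting the remaining from the first: starting from the 26×10.5 cube (273.00 mm²), the 11.5×27 cube at (8.5, 7.5) partially overlaps it — only the 34.50 mm² overlap (of its 310.50 mm²) is removed, clipping the outline; the cone at (10.5, 6.5) partially overlaps it — only the 131.73 mm² overlap (of its 220.38 mm²) is removed, clipping the outline; the r=10 cylinder at (-1, 1.5) partially overlaps it — only the 29.05 mm² overlap (of its 282.84 mm²) is removed, clipping the outline — area = 77.72 mm²; the cone at (6.5, 15.5) is absent (z outside [0.5, 5.5]); After the difference (first − rest): none of the subtracted shapes is present at this height, so the result so far is unchanged — area = 77.72 mm²; (rotated 20° about Z; rotation is an isometry so areas/perimeters/island counts are preserved). At z = 2: the cube (footprint 26×10.5) is included at this height (area 273.00 mm²); the 11.5×27 cube at (8.5, 7.5) contributes its full rectangle (area 310.50 mm²); the cone at (10.5, 6.5): at t=0.308 of its height the radius interpolates to r₁+(r₂−r₁)t = 7.615, giving a regular 8-gon of that circumradius (area = (8/2)·7.615²·sin(360°/8) = 164.03 mm²); the cylinder at (-1, 1.5): section is a regular 8-gon, circumradius r=10 (area = (8/2)·10.000²·sin(360°/8) = 282.84 mm²); Subtracting the remaining from the first: starting from the 26×10.5 cube (273.00 mm²), the 11.5×27 cube at (8.5, 7.5) partially overlaps it — only the 34.50 mm² overlap (of its 310.50 mm²) is removed, clipping the outline; the cone at (10.5, 6.5) partially overlaps it — only the 107.57 mm² overlap (of its 164.03 mm²) is removed, clipping the outline; the r=10 cylinder at (-1, 1.5) partially overlaps it — only the 41.87 mm² overlap (of its 282.84 mm²) is removed, clipping the outline — area = 89.06 mm²; the cone at (6.5, 15.5): at t=0.300 of its height the radius interpolates to r₁+(r₂−r₁)t = 4.550, giving a regular 8-gon of that circumradius (area = (8/2)·4.550²·sin(360°/8) = 58.56 mm²); Taking the first minus the rest: starting from that combined region (89.06 mm²), the cone at (6.5, 15.5) misses the remaining region (no effect) — area = 89.06 mm²; (whole slice rotated 20° about Z — lengths, areas and connectivity unchanged). Checking containment: at z = 2 the cross-section extends beyond the z = 0.25 cross-section by about 11.34 mm².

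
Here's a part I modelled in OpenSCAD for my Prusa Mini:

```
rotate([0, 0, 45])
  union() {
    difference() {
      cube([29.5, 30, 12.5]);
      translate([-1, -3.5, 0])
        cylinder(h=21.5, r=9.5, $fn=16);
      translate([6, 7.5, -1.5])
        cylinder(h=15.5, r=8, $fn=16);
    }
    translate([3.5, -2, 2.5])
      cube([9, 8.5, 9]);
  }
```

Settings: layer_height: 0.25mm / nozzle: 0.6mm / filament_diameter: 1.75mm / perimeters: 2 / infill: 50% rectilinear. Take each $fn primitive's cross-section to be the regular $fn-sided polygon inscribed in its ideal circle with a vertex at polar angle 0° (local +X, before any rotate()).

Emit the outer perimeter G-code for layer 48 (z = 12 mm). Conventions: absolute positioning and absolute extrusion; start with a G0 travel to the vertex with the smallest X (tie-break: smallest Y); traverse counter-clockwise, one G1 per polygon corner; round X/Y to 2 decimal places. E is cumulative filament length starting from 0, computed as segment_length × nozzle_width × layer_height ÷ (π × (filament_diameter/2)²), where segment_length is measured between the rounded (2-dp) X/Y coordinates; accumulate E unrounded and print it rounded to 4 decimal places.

G0 X-21.21 Y21.21 Z12.00
G1 X-8.94 Y8.94 E1.0821
G1 X-9.06 Y9.55 E1.1209
G1 X-8.45 Y12.61 E1.3155
G1 X-6.72 Y15.20 E1.5097
G1 X-4.12 Y16.94 E1.7048
G1 X-1.06 Y17.55 E1.8994
G1 X2.00 Y16.94 E2.0940
G1 X4.60 Y15.20 E2.2891
G1 X6.33 Y12.61 E2.4833
G1 X6.94 Y9.55 E2.6779
G1 X6.33 Y6.48 E2.8731
G1 X6.02 Y6.02 E2.9077
G1 X20.86 Y20.86 E4.2165
G1 X-0.35 Y42.07 E6.0871
G1 X-21.21 Y21.21 E7.9269

At z = 12 mm: the 29.5×30 cube contributes its full rectangle; the cylinder at (-1, -3.5): section is a regular 16-gon, circumradius r=9.5; the r=8 cylinder at (6, 7.5) contributes a regular 16-gon of circumradius 8; After the difference (first − rest): starting from the 29.5×30 cube, the r=9.5 cylinder at (-1, -3.5) partially overlaps it — only the 31.14 mm² overlap (of its 276.30 mm²) is removed, clipping the outline; the r=8 cylinder at (6, 7.5) partially overlaps it — only the 153.54 mm² overlap (of its 195.93 mm²) is removed, clipping the outline — 1 connected region; the cube at (3.5, -2) is absent (z outside [2.5, 11.5]); Merging all regions: only the result so far is present, so the union is just that shape — 1 connected region; (rotated 45° about Z; rotation is an isometry so areas/perimeters/island counts are preserved). The outline is a single polygon with 15 vertices. Extrusion per mm of travel: 0.6 × 0.25 / (π × 0.875²) = 0.062363. Accumulating E over each segment gives final E = 7.9269.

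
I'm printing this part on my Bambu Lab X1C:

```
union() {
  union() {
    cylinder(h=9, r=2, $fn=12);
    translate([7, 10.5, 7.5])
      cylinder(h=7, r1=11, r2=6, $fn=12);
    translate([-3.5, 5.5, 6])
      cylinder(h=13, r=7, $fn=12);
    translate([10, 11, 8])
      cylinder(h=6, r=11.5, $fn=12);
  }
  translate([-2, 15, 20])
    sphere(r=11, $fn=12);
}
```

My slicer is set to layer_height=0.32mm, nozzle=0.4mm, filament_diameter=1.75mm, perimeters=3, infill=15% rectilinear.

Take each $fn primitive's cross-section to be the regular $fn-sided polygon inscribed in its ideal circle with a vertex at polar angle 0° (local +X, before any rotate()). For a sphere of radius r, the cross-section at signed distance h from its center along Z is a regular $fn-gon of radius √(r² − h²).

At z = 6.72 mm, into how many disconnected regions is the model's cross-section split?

At z = 6.72 mm: the cylinder: section is a regular 12-gon, circumradius r=2; the cone at (7, 10.5) is absent (z outside [7.5, 14.5]); the cylinder at (-3.5, 5.5): section is a regular 12-gon, circumradius r=7; the cylinder at (10, 11) is not intersected at this z (z outside [8, 14]); Combining (union): the regions partially overlap (shared area 6.86 mm²), so overlapping operands fuse into one piece — 1 connected region; the sphere at (-2, 15) is absent (|z−center|=13.280 > r=11); Combining (union): only that combined region is present, so the union is just that shape — 1 connected region. The result has 1 disconnected region.

1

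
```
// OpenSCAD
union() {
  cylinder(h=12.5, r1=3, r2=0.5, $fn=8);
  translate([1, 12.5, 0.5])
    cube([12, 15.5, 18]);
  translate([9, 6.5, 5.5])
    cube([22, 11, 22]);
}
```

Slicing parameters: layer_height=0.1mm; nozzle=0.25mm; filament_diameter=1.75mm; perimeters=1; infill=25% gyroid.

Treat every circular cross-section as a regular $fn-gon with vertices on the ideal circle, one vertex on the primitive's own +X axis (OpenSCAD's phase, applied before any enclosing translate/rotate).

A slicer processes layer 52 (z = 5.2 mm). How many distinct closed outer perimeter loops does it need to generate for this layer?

2

At z = 5.2 mm: the cone contributes a regular 8-gon of circumradius 1.960 (interpolated between r1=3 and r2=0.5 at t=0.416); the cube at (1, 12.5) is present — its section is the full 12×15.5 rectangle; the cube at (9, 6.5) does not reach this height (z outside [5.5, 27.5]); Taking the union: the 2 present regions are separate (no shared area or edge), so areas and boundary lengths simply add and each stays a separate island — 2 connected regions. The result has 2 disconnected regions.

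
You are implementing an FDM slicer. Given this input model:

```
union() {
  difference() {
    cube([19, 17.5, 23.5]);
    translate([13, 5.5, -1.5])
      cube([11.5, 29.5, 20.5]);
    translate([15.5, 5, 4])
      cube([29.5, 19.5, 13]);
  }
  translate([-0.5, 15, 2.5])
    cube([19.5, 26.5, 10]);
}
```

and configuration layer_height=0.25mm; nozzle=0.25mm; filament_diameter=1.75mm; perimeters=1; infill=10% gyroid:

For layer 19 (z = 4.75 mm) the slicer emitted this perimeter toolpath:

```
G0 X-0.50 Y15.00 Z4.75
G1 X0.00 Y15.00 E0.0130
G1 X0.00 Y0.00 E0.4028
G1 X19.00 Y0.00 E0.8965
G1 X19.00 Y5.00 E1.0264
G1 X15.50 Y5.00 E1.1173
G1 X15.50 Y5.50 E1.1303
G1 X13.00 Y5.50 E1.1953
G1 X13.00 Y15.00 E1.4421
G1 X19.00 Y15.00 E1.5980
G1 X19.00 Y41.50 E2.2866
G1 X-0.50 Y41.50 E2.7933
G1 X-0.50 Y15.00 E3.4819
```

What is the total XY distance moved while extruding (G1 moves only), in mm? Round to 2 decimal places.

134.00 mm

Sum the Euclidean lengths of each G1 segment: total = 134.00 mm.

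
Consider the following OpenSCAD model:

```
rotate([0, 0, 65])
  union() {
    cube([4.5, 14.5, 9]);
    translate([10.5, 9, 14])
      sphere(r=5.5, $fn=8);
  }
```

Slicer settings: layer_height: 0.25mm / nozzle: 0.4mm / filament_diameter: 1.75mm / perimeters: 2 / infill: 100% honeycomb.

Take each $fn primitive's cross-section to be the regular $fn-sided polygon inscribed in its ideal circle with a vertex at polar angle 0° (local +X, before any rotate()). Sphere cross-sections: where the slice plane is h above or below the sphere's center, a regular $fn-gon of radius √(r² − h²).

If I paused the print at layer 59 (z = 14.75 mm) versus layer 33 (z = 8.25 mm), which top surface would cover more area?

Layer 59 (z = 14.75): the cube is absent (z outside [0, 9]); the r=5.5 sphere at (10.5, 9) contributes a regular 8-gon of circumradius √(5.5²−0.75²) = 5.449 (area = (8/2)·5.449²·sin(360°/8) = 83.97 mm²); Merging all regions: only the r=5.5 sphere at (10.5, 9) is present, so the union is just that shape — area = 83.97 mm²; (whole slice rotated 65° about Z — lengths, areas and connectivity unchanged). So its area = 83.97 mm². Layer 33 (z = 8.25): the cube is present — its section is the full 4.5×14.5 rectangle (area 65.25 mm²); the sphere at (10.5, 9) does not reach this height (|z−center|=5.750 > r=5.5); Taking the union: only the 4.5×14.5 cube is present, so the union is just that shape — area = 65.25 mm²; (whole slice rotated 65° about Z — lengths, areas and connectivity unchanged). So its area = 65.25 mm². Layer 59 is larger (83.97 vs 65.25 mm²).

layer 59 (z = 14.75 mm)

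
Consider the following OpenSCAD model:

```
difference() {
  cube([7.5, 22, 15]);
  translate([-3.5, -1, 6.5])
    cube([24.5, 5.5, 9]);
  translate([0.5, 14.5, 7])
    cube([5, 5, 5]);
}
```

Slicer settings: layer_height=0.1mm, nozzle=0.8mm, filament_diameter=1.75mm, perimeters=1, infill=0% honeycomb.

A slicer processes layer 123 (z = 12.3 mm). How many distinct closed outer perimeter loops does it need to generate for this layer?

1

At z = 12.3 mm: the cube (footprint 7.5×22) is included at this height; the 24.5×5.5 cube at (-3.5, -1) contributes its full rectangle; the cube at (0.5, 14.5) does not reach this height (z outside [7, 12]); Taking the first minus the rest: starting from the 7.5×22 cube, the 24.5×5.5 cube at (-3.5, -1) partially overlaps it — only the 33.75 mm² overlap (of its 134.75 mm²) is removed, clipping the outline — 1 connected region. The result has 1 disconnected region.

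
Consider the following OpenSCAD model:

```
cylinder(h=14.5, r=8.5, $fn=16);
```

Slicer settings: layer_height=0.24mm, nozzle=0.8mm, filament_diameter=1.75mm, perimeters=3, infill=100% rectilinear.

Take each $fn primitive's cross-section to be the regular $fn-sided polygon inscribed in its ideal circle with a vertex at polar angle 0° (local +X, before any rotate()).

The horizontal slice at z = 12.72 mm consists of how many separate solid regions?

At z = 12.72 mm: the r=8.5 cylinder gives a regular 16-gon of circumradius 8.5 (constant along its height). The result has 1 disconnected region.

1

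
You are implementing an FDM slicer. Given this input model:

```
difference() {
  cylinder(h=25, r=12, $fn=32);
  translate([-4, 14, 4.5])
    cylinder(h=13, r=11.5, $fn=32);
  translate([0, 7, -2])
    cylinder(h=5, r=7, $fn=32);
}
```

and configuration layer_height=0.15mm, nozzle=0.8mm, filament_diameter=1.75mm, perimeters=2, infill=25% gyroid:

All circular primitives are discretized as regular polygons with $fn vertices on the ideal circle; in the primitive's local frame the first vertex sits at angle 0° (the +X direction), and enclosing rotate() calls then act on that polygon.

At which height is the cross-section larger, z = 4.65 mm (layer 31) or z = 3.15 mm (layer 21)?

layer 21 (z = 3.15 mm)

Layer 31 (z = 4.65): the cylinder: section is a regular 32-gon, circumradius r=12 (area = (32/2)·12.000²·sin(360°/32) = 449.49 mm²); the r=11.5 cylinder at (-4, 14) gives a regular 32-gon of circumradius 11.5 (constant along its height) (area = (32/2)·11.500²·sin(360°/32) = 412.81 mm²); the cylinder at (0, 7) is not intersected at this z (z outside [-2, 3]); After the difference (first − rest): starting from the r=12 cylinder (449.49 mm²), the r=11.5 cylinder at (-4, 14) partially overlaps it — only the 113.31 mm² overlap (of its 412.81 mm²) is removed, clipping the outline — area = 336.18 mm². So its area = 336.18 mm². Layer 21 (z = 3.15): the cylinder: section is a regular 32-gon, circumradius r=12 (area = (32/2)·12.000²·sin(360°/32) = 449.49 mm²); the cylinder at (-4, 14) is absent (z outside [4.5, 17.5]); the cylinder at (0, 7) is not intersected at this z (z outside [-2, 3]); Taking the first minus the rest: none of the subtracted shapes is present at this height, so the r=12 cylinder is unchanged — area = 449.49 mm². So its area = 449.49 mm². Layer 21 is larger (449.49 vs 336.18 mm²).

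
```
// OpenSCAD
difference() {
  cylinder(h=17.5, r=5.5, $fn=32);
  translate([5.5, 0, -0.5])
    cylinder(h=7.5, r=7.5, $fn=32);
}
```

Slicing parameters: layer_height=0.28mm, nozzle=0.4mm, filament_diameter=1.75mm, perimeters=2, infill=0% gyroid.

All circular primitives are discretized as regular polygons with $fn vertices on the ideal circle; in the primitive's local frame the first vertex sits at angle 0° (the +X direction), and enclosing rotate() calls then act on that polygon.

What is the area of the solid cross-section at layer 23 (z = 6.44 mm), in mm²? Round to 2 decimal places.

At z = 6.44 mm: the cylinder: section is a regular 32-gon, circumradius r=5.5 (area = (32/2)·5.500²·sin(360°/32) = 94.42 mm²); the r=7.5 cylinder at (5.5, 0) gives a regular 32-gon of circumradius 7.5 (constant along its height) (area = (32/2)·7.500²·sin(360°/32) = 175.58 mm²); Subtracting the remaining from the first: starting from the r=5.5 cylinder (94.42 mm²), the r=7.5 cylinder at (5.5, 0) partially overlaps it — only the 60.79 mm² overlap (of its 175.58 mm²) is removed, clipping the outline — area = 33.64 mm². Overall, the cross-section is a single solid region. Net area = 33.64 mm².

33.64 mm²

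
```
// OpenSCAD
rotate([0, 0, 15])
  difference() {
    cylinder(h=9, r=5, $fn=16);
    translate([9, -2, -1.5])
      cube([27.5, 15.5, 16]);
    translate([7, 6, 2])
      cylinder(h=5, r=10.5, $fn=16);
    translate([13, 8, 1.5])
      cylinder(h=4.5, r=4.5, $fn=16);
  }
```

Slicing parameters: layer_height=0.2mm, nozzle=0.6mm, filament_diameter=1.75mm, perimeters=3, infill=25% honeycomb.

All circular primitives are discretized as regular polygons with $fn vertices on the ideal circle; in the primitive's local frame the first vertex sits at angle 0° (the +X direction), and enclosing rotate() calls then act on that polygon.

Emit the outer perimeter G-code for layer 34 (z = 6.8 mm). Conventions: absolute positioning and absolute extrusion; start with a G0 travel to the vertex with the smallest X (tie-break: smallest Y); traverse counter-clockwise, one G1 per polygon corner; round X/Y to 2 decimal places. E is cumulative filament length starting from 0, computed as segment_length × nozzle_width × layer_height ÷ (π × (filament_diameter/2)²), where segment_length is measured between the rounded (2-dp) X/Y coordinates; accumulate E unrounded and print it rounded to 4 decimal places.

At z = 6.8 mm: the r=5 cylinder gives a regular 16-gon of circumradius 5 (constant along its height); the 27.5×15.5 cube at (9, -2) contributes its full rectangle; the cylinder at (7, 6): section is a regular 16-gon, circumradius r=10.5; the cylinder at (13, 8) does not reach this height (z outside [1.5, 6]); Taking the first minus the rest: starting from the r=5 cylinder, the 27.5×15.5 cube at (9, -2) misses the remaining region (no effect); the r=10.5 cylinder at (7, 6) partially overlaps it — only the 45.61 mm² overlap (of its 337.53 mm²) is removed, clipping the outline — 1 connected region; (rotated 15° about Z; rotation is an isometry so areas/perimeters/island counts are preserved). The outline is a single polygon with 13 vertices. Extrusion per mm of travel: 0.6 × 0.2 / (π × 0.875²) = 0.049890. Accumulating E over each segment gives final E = 1.3031.

G0 X-4.96 Y0.65 Z6.80
G1 X-4.83 Y-1.29 E0.0970
G1 X-3.97 Y-3.04 E0.1943
G1 X-2.50 Y-4.33 E0.2919
G1 X-0.65 Y-4.96 E0.3894
G1 X1.29 Y-4.83 E0.4864
G1 X3.04 Y-3.97 E0.5836
G1 X4.08 Y-2.79 E0.6621
G1 X3.84 Y-2.80 E0.6741
G1 X-0.04 Y-1.49 E0.8784
G1 X-3.12 Y1.22 E1.0831
G1 X-3.96 Y2.92 E1.1777
G1 X-4.33 Y2.50 E1.2056
G1 X-4.96 Y0.65 E1.3031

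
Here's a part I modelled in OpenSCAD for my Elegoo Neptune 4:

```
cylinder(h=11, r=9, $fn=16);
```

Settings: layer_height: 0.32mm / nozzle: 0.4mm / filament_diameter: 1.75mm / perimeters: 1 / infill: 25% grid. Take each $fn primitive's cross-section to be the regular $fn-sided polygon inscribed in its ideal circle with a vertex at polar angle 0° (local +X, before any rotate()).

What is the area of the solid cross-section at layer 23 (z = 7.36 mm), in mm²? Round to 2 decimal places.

At z = 7.36 mm: the cylinder: section is a regular 16-gon, circumradius r=9 (area = (16/2)·9.000²·sin(360°/16) = 247.98 mm²). Overall, the cross-section is a single solid region. Net area = 247.98 mm².

247.98 mm²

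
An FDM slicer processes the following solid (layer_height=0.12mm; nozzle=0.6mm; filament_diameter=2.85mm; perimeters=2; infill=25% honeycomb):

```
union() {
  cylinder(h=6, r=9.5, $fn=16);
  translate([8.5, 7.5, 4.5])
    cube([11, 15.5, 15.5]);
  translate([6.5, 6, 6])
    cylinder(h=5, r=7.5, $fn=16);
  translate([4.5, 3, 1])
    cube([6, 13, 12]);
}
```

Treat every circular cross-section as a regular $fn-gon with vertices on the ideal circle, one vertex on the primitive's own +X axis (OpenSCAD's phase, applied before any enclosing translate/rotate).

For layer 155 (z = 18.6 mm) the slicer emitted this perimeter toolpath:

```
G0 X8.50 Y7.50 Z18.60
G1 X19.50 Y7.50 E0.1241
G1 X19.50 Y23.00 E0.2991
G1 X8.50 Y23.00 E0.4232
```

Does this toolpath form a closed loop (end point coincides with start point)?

Start point (G0): (8.50, 7.50). End point (last G1): the path does not return to the start — open.

no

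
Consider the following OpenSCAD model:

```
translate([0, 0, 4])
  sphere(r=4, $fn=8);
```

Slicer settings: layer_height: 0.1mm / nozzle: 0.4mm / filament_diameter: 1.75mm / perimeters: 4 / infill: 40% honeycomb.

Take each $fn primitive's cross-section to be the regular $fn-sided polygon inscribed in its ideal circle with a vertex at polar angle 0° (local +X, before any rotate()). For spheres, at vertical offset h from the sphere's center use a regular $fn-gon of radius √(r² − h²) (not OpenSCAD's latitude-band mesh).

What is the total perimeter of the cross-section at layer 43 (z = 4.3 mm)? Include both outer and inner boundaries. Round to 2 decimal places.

At z = 4.3 mm: the r=4 sphere contributes a regular 8-gon of circumradius √(4²−0.3²) = 3.989 (perimeter = 2·8·3.989·sin(180°/8) = 24.42 mm). Overall, the cross-section is a single solid region. Total boundary length (outer) = 24.42 mm.

24.42 mm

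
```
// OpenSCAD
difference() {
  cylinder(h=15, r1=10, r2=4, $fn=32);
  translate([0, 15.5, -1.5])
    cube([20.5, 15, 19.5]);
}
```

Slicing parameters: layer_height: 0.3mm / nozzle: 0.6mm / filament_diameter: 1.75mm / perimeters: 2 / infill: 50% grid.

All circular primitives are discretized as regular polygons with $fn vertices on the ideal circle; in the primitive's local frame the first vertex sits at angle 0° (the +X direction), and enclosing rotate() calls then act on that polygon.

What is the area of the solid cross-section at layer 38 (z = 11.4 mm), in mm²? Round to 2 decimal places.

At z = 11.4 mm: the cone contributes a regular 32-gon of circumradius 5.440 (interpolated between r1=10 and r2=4 at t=0.760) (area = (32/2)·5.440²·sin(360°/32) = 92.37 mm²); the cube at (0, 15.5) is present — its section is the full 20.5×15 rectangle (area 307.50 mm²); After the difference (first − rest): starting from the cone (92.37 mm²), the 20.5×15 cube at (0, 15.5) misses the remaining region (no effect) — area = 92.37 mm². Overall, the cross-section is a single solid region. Net area = 92.37 mm².

92.37 mm²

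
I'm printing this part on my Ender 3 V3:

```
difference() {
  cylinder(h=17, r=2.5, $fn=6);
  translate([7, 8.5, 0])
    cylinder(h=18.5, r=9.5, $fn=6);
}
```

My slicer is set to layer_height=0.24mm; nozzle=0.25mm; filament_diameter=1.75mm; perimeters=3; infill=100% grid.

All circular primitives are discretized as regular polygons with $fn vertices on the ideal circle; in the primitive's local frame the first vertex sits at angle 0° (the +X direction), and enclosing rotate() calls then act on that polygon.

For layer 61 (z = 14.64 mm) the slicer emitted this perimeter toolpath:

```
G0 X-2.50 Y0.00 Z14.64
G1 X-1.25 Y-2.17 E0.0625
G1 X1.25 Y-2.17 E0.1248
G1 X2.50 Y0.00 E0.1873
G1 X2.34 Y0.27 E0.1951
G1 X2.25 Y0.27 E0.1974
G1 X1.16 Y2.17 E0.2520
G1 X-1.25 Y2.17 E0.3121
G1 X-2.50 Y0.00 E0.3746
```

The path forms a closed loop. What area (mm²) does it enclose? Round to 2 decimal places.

Apply the shoelace formula to the sequence of (X, Y) vertices; enclosed area = 16.10 mm².

16.10 mm²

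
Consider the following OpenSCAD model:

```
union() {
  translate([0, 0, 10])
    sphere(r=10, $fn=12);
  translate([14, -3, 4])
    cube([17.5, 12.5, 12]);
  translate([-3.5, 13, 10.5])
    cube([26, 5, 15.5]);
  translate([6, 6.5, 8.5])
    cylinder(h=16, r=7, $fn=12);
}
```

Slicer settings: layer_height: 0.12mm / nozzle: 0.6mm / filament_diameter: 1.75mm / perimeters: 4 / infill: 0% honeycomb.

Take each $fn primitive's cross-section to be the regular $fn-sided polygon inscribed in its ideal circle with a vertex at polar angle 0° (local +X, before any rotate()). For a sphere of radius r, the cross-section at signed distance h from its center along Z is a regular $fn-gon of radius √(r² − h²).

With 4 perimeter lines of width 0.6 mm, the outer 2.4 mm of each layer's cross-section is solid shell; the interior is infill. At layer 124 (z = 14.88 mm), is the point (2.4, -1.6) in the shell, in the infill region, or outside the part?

infill

At z = 14.88 mm: the r=10 sphere contributes a regular 12-gon of circumradius √(10²−4.88²) = 8.728; the cube at (14, -3) (footprint 17.5×12.5) is included at this height; the cube at (-3.5, 13) is present — its section is the full 26×5 rectangle; the cylinder at (6, 6.5): section is a regular 12-gon, circumradius r=7; Combining (union): the regions partially overlap (shared area 57.74 mm²), so overlapping operands fuse into one piece — 2 connected regions. Overall, the cross-section has 2 separate islands. The nearest boundary edge runs (7.56, -4.36)→(4.36, -7.56); distance from the point to it = 5.60 mm. (Shell/infill is judged within the island containing the point — the largest one.) The point is inside the cross-section and 5.60 mm from the nearest boundary — more than the 2.4 mm shell width (4 × 0.6), so it's in the infill interior.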